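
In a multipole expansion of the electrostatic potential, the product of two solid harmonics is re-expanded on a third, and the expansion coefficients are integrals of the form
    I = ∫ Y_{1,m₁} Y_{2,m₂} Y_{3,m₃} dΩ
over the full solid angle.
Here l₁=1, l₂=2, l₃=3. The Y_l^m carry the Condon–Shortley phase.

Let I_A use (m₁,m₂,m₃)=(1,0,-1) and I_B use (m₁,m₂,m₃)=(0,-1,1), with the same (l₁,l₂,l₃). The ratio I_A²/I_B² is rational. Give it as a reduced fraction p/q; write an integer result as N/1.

3/4

l's match ⇒ only the (l;m) 3-j factors differ between A and B.
A: triangle coeff Δ(1,2,3) = 1/105; Σ_t [0,0]: t=0:+1/8 = 1/8; (3j)²=2/35 [(1 2 3; 1 0 -1)], sign=+1
B: triangle coeff Δ(1,2,3) = 1/105; Σ_t [0,0]: t=0:+1/6 = 1/6; (3j)²=8/105 [(1 2 3; 0 -1 1)], sign=+1
I_A²/I_B² = (2/35)/(8/105) = 3/4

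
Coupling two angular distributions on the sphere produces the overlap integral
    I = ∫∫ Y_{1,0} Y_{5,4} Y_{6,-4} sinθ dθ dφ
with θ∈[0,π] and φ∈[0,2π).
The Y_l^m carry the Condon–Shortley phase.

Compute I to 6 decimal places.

0.182727

Rules hold: Σm=0, L=12 even, 4≤6≤6.
N = 3·11·13 = 429
Δ = 0!·2!·10!/13! = 1/858
Racah Σ t=0..0: t=0:+1/14400 = 1/14400
⇒ 3j(1 5 6; 0 0 0)² = 6/143, sgn +1
Racah Σ t=0..0: t=0:+1/362880 = 1/362880
⇒ 3j(1 5 6; 0 4 -4)² = 10/429, sgn +1
4πI² = N·(3j₀)²·(3jₘ)² = 60/143
I = +1·√(0.41958/4π) = 0.18272698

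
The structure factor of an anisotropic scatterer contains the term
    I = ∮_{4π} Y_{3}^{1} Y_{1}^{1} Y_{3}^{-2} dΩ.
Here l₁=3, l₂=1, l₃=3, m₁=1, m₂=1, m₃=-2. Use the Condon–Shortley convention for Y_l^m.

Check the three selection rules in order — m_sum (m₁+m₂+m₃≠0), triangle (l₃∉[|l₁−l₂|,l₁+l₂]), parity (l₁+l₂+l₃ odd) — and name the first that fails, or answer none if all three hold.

Σmᵢ = 0  ✓
l₃∈[|l₁−l₂|,l₁+l₂]=[2,4], have l₃=3  ✓
Σlᵢ = 7 ⇒ odd  ✗

parity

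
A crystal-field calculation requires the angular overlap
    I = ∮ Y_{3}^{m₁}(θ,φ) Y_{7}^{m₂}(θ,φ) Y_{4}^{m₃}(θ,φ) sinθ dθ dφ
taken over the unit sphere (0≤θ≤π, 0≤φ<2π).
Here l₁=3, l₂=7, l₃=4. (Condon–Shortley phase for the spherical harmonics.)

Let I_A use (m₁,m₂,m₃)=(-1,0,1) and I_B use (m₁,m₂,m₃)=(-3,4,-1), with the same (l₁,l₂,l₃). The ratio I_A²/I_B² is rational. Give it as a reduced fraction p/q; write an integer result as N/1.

35/22

Same 3,7,4: normalisation and zero-m 3j drop out of the ratio.
A: Δ: 6! 0! 8! / 15! → 1/45045; sum: t=4:+1/34560 = 1/34560; 3j²(3 7 4; -1 0 1) = Δ·Π!·Σ² = 7/429  (sign -1)
B: Δ: 6! 0! 8! / 15! → 1/45045; sum: t=6:+1/518400 = 1/518400; 3j²(3 7 4; -3 4 -1) = Δ·Π!·Σ² = 2/195  (sign -1)
I_A²/I_B² = (7/429)/(2/195) = 35/22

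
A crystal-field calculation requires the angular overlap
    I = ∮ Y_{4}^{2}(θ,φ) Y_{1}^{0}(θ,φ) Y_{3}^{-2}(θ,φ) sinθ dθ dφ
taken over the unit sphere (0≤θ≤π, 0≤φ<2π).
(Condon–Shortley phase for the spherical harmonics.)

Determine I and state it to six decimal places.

0.213244

Checks pass: Σm=0; 8 even; l₃=3∈[3,5].
(2·4+1)(2·1+1)(2·3+1) = 189
Δ: 2! 6! 0! / 9! → 1/252
sum: t=1:−1/36 = -1/36
3j²(4 1 3; 0 0 0) = Δ·Π!·Σ² = 4/63  (sign +1)
sum: t=1:−1/120 = -1/120
3j²(4 1 3; 2 0 -2) = Δ·Π!·Σ² = 1/21  (sign +1)
combine: 4πI² = 189·4/63·1/21 = 4/7
take √, sign +1: I = 0.21324362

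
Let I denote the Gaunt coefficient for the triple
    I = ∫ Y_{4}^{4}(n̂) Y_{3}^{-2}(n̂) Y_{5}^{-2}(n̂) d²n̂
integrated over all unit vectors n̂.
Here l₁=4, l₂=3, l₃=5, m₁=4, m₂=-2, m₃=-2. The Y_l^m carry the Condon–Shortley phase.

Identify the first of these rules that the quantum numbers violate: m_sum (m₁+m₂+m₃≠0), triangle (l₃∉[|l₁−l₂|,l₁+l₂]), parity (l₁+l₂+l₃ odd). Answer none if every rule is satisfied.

none

azimuthal sum: 4 − 2 − 2 = 0  ✓
1 ≤ 5 ≤ 7 (triangle on l)  ✓
L = 4 + 3 + 5 = 12 (even)  ✓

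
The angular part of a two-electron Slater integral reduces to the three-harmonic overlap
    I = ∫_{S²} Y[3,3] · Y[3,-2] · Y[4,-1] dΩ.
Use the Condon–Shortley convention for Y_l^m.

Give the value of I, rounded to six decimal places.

Checks pass: Σm=0; 10 even; l₃=4∈[0,6].
(2·3+1)(2·3+1)(2·4+1) = 441
Δ: 2! 4! 4! / 11! → 1/34650
sum: t=0:+1/72 t=1:−1/16 t=2:+1/72 = -5/144
3j²(3 3 4; 0 0 0) = Δ·Π!·Σ² = 2/77  (sign -1)
sum: t=0:+1/288 = 1/288
3j²(3 3 4; 3 -2 -1) = Δ·Π!·Σ² = 5/231  (sign -1)
combine: 4πI² = 441·2/77·5/231 = 30/121
take √, sign +1: I = 0.14046335

0.140463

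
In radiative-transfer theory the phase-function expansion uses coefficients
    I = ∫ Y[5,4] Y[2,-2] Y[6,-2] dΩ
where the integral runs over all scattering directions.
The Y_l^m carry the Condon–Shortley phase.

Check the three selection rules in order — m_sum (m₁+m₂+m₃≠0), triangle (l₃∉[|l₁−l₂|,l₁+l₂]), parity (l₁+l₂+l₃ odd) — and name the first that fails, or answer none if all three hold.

azimuthal sum: 4 − 2 − 2 = 0  ✓
3 ≤ 6 ≤ 7 (triangle on l)  ✓
L = 5 + 2 + 6 = 13 (odd)  ✗

parity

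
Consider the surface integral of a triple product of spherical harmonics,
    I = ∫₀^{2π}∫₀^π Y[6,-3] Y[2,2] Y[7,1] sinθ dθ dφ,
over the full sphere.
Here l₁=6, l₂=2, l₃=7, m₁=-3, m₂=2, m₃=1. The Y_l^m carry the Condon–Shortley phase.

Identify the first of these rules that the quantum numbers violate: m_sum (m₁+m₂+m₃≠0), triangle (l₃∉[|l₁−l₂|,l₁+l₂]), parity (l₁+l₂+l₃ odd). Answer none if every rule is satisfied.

parity

azimuthal sum: -3 + 2 + 1 = 0  ✓
4 ≤ 7 ≤ 8 (triangle on l)  ✓
L = 6 + 2 + 7 = 15 (odd)  ✗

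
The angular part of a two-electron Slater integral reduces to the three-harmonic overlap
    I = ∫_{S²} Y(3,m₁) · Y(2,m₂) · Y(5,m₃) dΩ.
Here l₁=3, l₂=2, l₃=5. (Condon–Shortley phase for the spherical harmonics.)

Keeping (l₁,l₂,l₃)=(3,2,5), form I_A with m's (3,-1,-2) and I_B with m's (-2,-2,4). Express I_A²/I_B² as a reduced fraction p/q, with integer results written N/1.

1/18

l's match ⇒ only the (l;m) 3-j factors differ between A and B.
A: triangle coeff Δ(3,2,5) = 1/2310; Σ_t [0,0]: t=0:+1/4320 = 1/4320; (3j)²=1/330 [(3 2 5; 3 -1 -2)], sign=-1
B: triangle coeff Δ(3,2,5) = 1/2310; Σ_t [0,0]: t=0:+1/2880 = 1/2880; (3j)²=3/55 [(3 2 5; -2 -2 4)], sign=-1
I_A²/I_B² = (1/330)/(3/55) = 1/18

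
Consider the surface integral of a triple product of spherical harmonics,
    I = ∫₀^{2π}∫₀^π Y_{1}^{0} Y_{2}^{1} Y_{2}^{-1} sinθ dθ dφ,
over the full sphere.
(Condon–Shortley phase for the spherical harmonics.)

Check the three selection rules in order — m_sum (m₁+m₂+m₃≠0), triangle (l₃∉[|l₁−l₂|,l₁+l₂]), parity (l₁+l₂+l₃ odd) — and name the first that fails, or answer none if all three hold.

Σmᵢ = 0  ✓
l₃∈[|l₁−l₂|,l₁+l₂]=[1,3], have l₃=2  ✓
Σlᵢ = 5 ⇒ odd  ✗

parity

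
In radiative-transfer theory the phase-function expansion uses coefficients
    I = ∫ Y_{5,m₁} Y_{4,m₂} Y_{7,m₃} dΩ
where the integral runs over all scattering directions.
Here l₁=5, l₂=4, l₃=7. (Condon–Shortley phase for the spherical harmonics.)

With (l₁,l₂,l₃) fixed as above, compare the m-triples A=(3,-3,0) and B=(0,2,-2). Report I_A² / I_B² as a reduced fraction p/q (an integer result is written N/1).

l's match ⇒ only the (l;m) 3-j factors differ between A and B.
A: triangle coeff Δ(5,4,7) = 1/6126120; Σ_t [0,1]: t=0:+1/345600 t=1:−1/3628800 = 19/7257600; (3j)²=2527/218790 [(5 4 7; 3 -3 0)], sign=-1
B: triangle coeff Δ(5,4,7) = 1/6126120; Σ_t [0,2]: t=0:+1/1036800 t=1:−1/69120 t=2:+1/69120 = 1/1036800; (3j)²=1/7293 [(5 4 7; 0 2 -2)], sign=-1
I_A²/I_B² = (2527/218790)/(1/7293) = 2527/30

2527/30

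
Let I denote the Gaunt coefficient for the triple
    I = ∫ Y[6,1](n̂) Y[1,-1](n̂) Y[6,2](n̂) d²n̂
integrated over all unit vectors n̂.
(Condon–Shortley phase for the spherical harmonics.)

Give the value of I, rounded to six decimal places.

m-sum = 1 − 1 + 2 = 2 ≠ 0 ⇒ I = 0

0.000000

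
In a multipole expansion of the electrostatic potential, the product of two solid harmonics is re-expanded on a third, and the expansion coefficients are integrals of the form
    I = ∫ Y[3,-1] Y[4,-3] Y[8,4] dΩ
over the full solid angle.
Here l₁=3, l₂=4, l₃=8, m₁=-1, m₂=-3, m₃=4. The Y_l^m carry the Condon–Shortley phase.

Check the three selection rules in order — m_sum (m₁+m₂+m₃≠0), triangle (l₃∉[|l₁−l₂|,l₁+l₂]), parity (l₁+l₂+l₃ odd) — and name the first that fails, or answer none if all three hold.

triangle

m₁+m₂+m₃ = -1 − 3 + 4 = 0  ✓
triangle: |3−4|=1 ≤ l₃=8 ≤ 3+4=7  ✗
parity: l₁+l₂+l₃ = 15 is odd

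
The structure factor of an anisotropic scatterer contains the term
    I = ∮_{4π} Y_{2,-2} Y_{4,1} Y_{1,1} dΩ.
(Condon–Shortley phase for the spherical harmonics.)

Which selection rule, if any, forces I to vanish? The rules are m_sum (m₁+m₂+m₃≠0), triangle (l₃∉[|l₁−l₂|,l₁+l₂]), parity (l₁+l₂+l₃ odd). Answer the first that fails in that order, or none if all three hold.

Σmᵢ = 0  ✓
l₃∈[|l₁−l₂|,l₁+l₂]=[2,6], have l₃=1  ✗
Σlᵢ = 7 ⇒ odd

triangle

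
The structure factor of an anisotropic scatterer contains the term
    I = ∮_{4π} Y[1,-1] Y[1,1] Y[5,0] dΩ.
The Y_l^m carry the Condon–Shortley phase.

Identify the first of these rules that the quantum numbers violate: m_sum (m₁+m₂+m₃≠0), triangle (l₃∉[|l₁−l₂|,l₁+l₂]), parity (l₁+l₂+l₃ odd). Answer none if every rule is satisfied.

azimuthal sum: -1 + 1 + 0 = 0  ✓
0 ≤ 5 ≤ 2 (triangle on l)  ✗
L = 1 + 1 + 5 = 7 (odd)

triangle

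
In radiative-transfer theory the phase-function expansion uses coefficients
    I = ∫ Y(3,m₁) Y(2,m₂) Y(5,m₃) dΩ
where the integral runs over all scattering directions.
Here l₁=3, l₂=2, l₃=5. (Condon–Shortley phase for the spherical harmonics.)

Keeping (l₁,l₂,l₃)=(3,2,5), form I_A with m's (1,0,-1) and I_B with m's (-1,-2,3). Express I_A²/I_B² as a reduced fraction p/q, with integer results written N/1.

9/7

Shared (l₁,l₂,l₃)=(3,2,5): N and (l;000)² cancel in I_A²/I_B².
A: Δ = 0!·6!·4!/11! = 1/2310; Racah Σ t=0..0: t=0:+1/192 = 1/192; ⇒ 3j(3 2 5; 1 0 -1)² = 3/77, sgn +1
B: Δ = 0!·6!·4!/11! = 1/2310; Racah Σ t=0..0: t=0:+1/1152 = 1/1152; ⇒ 3j(3 2 5; -1 -2 3)² = 1/33, sgn +1
I_A²/I_B² = (3/77)/(1/33) = 9/7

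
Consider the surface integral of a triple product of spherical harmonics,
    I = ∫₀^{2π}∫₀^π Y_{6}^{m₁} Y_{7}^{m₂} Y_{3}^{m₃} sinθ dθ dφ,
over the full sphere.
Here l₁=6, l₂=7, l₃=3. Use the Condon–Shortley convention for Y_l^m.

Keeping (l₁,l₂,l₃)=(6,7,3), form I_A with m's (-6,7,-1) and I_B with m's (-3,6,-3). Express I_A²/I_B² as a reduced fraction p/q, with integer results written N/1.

154/75

Shared (l₁,l₂,l₃)=(6,7,3): N and (l;000)² cancel in I_A²/I_B².
A: Δ = 10!·2!·4!/17! = 1/2042040; Racah Σ t=10..10: t=10:+1/174182400 = 1/174182400; ⇒ 3j(6 7 3; -6 7 -1)² = 11/340, sgn +1
B: Δ = 10!·2!·4!/17! = 1/2042040; Racah Σ t=9..9: t=9:−1/17418240 = -1/17418240; ⇒ 3j(6 7 3; -3 6 -3)² = 15/952, sgn -1
I_A²/I_B² = (11/340)/(15/952) = 154/75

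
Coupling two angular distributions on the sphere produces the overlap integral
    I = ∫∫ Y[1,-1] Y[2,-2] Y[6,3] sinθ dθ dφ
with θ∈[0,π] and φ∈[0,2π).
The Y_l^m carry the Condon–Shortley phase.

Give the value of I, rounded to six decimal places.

0.000000

l₃=6 ∉ [1,3] — triangle fails ⇒ I = 0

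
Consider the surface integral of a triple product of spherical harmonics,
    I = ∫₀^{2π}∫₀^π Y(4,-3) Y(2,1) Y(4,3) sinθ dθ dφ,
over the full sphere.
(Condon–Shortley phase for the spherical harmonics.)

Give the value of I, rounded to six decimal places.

0.000000

m-sum = -3 + 1 + 3 = 1 ≠ 0 ⇒ I = 0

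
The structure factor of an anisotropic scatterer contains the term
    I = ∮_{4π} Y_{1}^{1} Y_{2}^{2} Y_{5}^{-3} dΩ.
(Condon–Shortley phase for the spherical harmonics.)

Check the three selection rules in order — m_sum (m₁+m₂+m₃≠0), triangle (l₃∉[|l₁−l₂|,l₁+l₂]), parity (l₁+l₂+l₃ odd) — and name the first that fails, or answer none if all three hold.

m₁+m₂+m₃ = 1 + 2 − 3 = 0  ✓
triangle: |1−2|=1 ≤ l₃=5 ≤ 1+2=3  ✗
parity: l₁+l₂+l₃ = 8 is even

triangle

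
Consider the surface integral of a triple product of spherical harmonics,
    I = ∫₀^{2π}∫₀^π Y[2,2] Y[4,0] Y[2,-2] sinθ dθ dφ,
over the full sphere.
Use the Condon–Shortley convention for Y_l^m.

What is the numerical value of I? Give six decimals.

0.040299

Rules hold: Σm=0, L=8 even, 2≤2≤6.
N = 5·9·5 = 225
Δ = 4!·0!·4!/9! = 1/630
Racah Σ t=2..2: t=2:+1/16 = 1/16
⇒ 3j(2 4 2; 0 0 0)² = 2/35, sgn +1
Racah Σ t=0..0: t=0:+1/576 = 1/576
⇒ 3j(2 4 2; 2 0 -2)² = 1/630, sgn +1
4πI² = N·(3j₀)²·(3jₘ)² = 1/49
I = +1·√(0.0204082/4π) = 0.04029926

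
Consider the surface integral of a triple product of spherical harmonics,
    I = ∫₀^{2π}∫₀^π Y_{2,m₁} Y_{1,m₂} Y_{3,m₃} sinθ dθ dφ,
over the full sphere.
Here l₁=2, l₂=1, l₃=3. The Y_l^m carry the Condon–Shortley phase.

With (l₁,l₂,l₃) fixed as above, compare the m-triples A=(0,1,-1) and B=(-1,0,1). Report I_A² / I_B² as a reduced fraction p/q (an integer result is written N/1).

l's match ⇒ only the (l;m) 3-j factors differ between A and B.
A: triangle coeff Δ(2,1,3) = 1/105; Σ_t [0,0]: t=0:+1/8 = 1/8; (3j)²=2/35 [(2 1 3; 0 1 -1)], sign=+1
B: triangle coeff Δ(2,1,3) = 1/105; Σ_t [0,0]: t=0:+1/6 = 1/6; (3j)²=8/105 [(2 1 3; -1 0 1)], sign=+1
I_A²/I_B² = (2/35)/(8/105) = 3/4

3/4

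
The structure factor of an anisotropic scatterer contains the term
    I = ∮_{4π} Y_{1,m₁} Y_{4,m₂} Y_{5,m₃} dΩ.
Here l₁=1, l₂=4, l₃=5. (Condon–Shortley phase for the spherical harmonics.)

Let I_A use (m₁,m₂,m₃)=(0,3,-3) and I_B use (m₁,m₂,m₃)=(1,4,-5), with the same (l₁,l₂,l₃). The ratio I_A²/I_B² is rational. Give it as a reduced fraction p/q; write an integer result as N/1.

16/45

Shared (l₁,l₂,l₃)=(1,4,5): N and (l;000)² cancel in I_A²/I_B².
A: Δ = 0!·2!·8!/11! = 1/495; Racah Σ t=0..0: t=0:+1/5040 = 1/5040; ⇒ 3j(1 4 5; 0 3 -3)² = 16/495, sgn +1
B: Δ = 0!·2!·8!/11! = 1/495; Racah Σ t=0..0: t=0:+1/80640 = 1/80640; ⇒ 3j(1 4 5; 1 4 -5)² = 1/11, sgn +1
I_A²/I_B² = (16/495)/(1/11) = 16/45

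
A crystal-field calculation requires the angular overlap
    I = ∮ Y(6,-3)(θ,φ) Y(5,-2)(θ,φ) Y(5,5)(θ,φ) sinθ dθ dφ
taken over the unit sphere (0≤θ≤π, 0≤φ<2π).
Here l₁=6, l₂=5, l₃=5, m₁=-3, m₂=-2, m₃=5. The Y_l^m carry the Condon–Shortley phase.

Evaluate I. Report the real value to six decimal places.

-0.172202

Rules hold: Σm=0, L=16 even, 1≤5≤11.
N = 13·11·11 = 1573
Δ = 6!·6!·4!/17! = 1/28588560
Racah Σ t=1..5: t=1:−1/345600 t=2:+1/13824 t=3:−1/5184 t=4:+1/13824 t=5:−1/345600 = -7/129600
⇒ 3j(6 5 5; 0 0 0)² = 80/7293, sgn +1
Racah Σ t=3..3: t=3:−1/622080 = -1/622080
⇒ 3j(6 5 5; -3 -2 5)² = 105/4862, sgn -1
4πI² = N·(3j₀)²·(3jₘ)² = 1400/3757
I = -1·√(0.372638/4π) = -0.17220212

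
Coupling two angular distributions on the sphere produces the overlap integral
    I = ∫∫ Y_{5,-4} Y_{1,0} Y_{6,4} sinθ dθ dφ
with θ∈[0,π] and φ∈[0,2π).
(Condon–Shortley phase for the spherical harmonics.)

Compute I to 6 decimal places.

Checks pass: Σm=0; 12 even; l₃=6∈[4,6].
(2·5+1)(2·1+1)(2·6+1) = 429
Δ: 0! 10! 2! / 13! → 1/858
sum: t=0:+1/14400 = 1/14400
3j²(5 1 6; 0 0 0) = Δ·Π!·Σ² = 6/143  (sign +1)
sum: t=0:+1/362880 = 1/362880
3j²(5 1 6; -4 0 4) = Δ·Π!·Σ² = 10/429  (sign +1)
combine: 4πI² = 429·6/143·10/429 = 60/143
take √, sign +1: I = 0.18272698

0.182727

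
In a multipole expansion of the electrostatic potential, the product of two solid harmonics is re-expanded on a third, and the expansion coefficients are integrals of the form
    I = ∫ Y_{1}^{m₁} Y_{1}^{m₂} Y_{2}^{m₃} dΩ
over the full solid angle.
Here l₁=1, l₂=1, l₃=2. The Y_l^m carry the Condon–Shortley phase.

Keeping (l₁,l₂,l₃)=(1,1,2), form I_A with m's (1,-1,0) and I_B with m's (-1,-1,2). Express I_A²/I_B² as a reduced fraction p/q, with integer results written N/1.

Same 1,1,2: normalisation and zero-m 3j drop out of the ratio.
A: Δ: 0! 2! 2! / 5! → 1/30; sum: t=0:+1/4 = 1/4; 3j²(1 1 2; 1 -1 0) = Δ·Π!·Σ² = 1/30  (sign +1)
B: Δ: 0! 2! 2! / 5! → 1/30; sum: t=0:+1/4 = 1/4; 3j²(1 1 2; -1 -1 2) = Δ·Π!·Σ² = 1/5  (sign +1)
I_A²/I_B² = (1/30)/(1/5) = 1/6

1/6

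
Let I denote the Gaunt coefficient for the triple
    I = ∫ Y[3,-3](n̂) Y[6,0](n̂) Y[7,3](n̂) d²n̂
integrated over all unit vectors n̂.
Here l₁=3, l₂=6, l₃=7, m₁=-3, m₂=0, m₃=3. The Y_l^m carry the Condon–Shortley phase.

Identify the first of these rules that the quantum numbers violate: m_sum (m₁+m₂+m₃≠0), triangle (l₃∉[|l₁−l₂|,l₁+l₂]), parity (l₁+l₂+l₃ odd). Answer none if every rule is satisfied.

m₁+m₂+m₃ = -3 + 0 + 3 = 0  ✓
triangle: |3−6|=3 ≤ l₃=7 ≤ 3+6=9  ✓
parity: l₁+l₂+l₃ = 16 is even  ✓

none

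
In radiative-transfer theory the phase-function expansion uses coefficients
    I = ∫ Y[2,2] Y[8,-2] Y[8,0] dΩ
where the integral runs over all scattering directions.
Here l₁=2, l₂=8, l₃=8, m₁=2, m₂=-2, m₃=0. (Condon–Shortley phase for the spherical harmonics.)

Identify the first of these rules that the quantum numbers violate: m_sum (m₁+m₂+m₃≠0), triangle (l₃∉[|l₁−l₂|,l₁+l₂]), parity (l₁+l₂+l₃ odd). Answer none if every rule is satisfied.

m₁+m₂+m₃ = 2 − 2 + 0 = 0  ✓
triangle: |2−8|=6 ≤ l₃=8 ≤ 2+8=10  ✓
parity: l₁+l₂+l₃ = 18 is even  ✓

none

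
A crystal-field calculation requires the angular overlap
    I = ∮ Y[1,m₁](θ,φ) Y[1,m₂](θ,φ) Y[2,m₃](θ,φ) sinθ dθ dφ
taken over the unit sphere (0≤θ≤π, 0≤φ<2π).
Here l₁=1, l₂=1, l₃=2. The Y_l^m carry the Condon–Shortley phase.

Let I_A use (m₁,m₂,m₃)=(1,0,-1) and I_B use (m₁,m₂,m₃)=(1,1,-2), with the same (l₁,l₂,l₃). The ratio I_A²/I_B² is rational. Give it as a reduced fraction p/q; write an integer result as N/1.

1/2

l's match ⇒ only the (l;m) 3-j factors differ between A and B.
A: triangle coeff Δ(1,1,2) = 1/30; Σ_t [0,0]: t=0:+1/2 = 1/2; (3j)²=1/10 [(1 1 2; 1 0 -1)], sign=-1
B: triangle coeff Δ(1,1,2) = 1/30; Σ_t [0,0]: t=0:+1/4 = 1/4; (3j)²=1/5 [(1 1 2; 1 1 -2)], sign=+1
I_A²/I_B² = (1/10)/(1/5) = 1/2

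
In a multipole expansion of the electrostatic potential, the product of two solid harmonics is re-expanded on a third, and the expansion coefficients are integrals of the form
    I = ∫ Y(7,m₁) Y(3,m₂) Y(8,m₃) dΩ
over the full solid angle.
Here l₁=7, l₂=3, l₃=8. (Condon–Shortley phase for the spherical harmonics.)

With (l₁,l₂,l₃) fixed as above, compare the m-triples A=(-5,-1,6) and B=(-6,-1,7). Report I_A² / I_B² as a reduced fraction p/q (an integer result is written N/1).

Shared (l₁,l₂,l₃)=(7,3,8): N and (l;000)² cancel in I_A²/I_B².
A: Δ = 2!·12!·4!/19! = 1/5290740; Racah Σ t=0..2: t=0:+1/3832012800 t=1:−1/239500800 t=2:+1/348364800 = -1/958003200; ⇒ 3j(7 3 8; -5 -1 6)² = 8/4845, sgn -1
B: Δ = 2!·12!·4!/19! = 1/5290740; Racah Σ t=1..2: t=1:−1/2874009600 t=2:+1/1916006400 = 1/5748019200; ⇒ 3j(7 3 8; -6 -1 7)² = 13/5814, sgn -1
I_A²/I_B² = (8/4845)/(13/5814) = 48/65

48/65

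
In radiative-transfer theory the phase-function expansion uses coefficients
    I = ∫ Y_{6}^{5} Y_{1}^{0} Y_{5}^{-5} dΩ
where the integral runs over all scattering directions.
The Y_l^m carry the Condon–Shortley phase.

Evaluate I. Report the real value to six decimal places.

Checks pass: Σm=0; 12 even; l₃=5∈[5,7].
(2·6+1)(2·1+1)(2·5+1) = 429
Δ: 2! 10! 0! / 13! → 1/858
sum: t=1:−1/14400 = -1/14400
3j²(6 1 5; 0 0 0) = Δ·Π!·Σ² = 6/143  (sign +1)
sum: t=1:−1/3628800 = -1/3628800
3j²(6 1 5; 5 0 -5) = Δ·Π!·Σ² = 1/78  (sign -1)
combine: 4πI² = 429·6/143·1/78 = 3/13
take √, sign -1: I = -0.13551395

-0.135514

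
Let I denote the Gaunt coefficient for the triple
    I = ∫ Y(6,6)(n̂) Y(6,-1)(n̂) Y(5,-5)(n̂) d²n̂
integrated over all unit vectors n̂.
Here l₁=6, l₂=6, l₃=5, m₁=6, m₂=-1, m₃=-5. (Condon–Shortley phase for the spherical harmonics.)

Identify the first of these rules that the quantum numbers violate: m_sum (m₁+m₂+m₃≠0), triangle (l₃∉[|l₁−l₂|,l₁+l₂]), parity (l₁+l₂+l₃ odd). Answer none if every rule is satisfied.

azimuthal sum: 6 − 1 − 5 = 0  ✓
0 ≤ 5 ≤ 12 (triangle on l)  ✓
L = 6 + 6 + 5 = 17 (odd)  ✗

parity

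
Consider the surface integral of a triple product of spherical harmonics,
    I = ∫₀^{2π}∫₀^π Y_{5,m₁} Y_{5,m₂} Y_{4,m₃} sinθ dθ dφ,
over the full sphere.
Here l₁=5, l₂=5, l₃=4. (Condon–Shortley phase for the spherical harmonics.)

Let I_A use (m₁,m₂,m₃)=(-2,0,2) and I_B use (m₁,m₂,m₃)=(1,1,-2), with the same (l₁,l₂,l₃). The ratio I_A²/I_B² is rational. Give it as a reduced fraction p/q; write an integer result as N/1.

Same 5,5,4: normalisation and zero-m 3j drop out of the ratio.
A: Δ: 6! 4! 4! / 15! → 1/3153150; sum: t=3:−1/3456 t=4:+1/1728 t=5:−1/11520 = 7/34560; 3j²(5 5 4; -2 0 2) = Δ·Π!·Σ² = 7/858  (sign +1)
B: Δ: 6! 4! 4! / 15! → 1/3153150; sum: t=2:+1/4608 t=3:−1/1296 t=4:+1/4608 = -7/20736; 3j²(5 5 4; 1 1 -2) = Δ·Π!·Σ² = 20/1287  (sign -1)
I_A²/I_B² = (7/858)/(20/1287) = 21/40

21/40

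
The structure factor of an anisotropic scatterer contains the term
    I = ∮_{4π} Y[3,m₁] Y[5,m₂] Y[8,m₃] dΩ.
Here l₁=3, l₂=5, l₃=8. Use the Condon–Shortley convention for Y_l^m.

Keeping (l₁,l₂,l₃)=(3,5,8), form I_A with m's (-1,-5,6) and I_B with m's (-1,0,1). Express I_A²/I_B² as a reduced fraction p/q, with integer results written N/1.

143/378

Same 3,5,8: normalisation and zero-m 3j drop out of the ratio.
A: Δ: 0! 6! 10! / 17! → 1/136136; sum: t=0:+1/174182400 = 1/174182400; 3j²(3 5 8; -1 -5 6) = Δ·Π!·Σ² = 1/136  (sign +1)
B: Δ: 0! 6! 10! / 17! → 1/136136; sum: t=0:+1/691200 = 1/691200; 3j²(3 5 8; -1 0 1) = Δ·Π!·Σ² = 189/9724  (sign -1)
I_A²/I_B² = (1/136)/(189/9724) = 143/378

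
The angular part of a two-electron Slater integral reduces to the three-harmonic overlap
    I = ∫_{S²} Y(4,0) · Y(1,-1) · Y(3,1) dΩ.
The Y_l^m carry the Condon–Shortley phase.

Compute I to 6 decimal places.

0.150786

m-sum 0 ✓  L=8 even ✓  3≤3≤5 ✓
Π(2lᵢ+1) = 9×3×7 = 189
triangle coeff Δ(4,1,3) = 1/252
Σ_t [1,1]: t=1:−1/36 = -1/36
(3j)²=4/63 [(4 1 3; 0 0 0)], sign=+1
Σ_t [0,0]: t=0:+1/96 = 1/96
(3j)²=1/42 [(4 1 3; 0 -1 1)], sign=+1
⇒ 4πI² = 2/7
I = (+1)√(2/7/(4π)) = 0.15078601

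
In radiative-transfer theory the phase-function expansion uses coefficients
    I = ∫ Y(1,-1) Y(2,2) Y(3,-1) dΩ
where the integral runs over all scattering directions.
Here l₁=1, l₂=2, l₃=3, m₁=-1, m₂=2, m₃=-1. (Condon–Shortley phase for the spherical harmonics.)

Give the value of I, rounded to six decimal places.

Rules hold: Σm=0, L=6 even, 1≤3≤3.
N = 3·5·7 = 105
Δ = 0!·2!·4!/7! = 1/105
Racah Σ t=0..0: t=0:+1/4 = 1/4
⇒ 3j(1 2 3; 0 0 0)² = 3/35, sgn -1
Racah Σ t=0..0: t=0:+1/48 = 1/48
⇒ 3j(1 2 3; -1 2 -1)² = 1/105, sgn +1
4πI² = N·(3j₀)²·(3jₘ)² = 3/35
I = -1·√(0.0857143/4π) = -0.08258890

-0.082589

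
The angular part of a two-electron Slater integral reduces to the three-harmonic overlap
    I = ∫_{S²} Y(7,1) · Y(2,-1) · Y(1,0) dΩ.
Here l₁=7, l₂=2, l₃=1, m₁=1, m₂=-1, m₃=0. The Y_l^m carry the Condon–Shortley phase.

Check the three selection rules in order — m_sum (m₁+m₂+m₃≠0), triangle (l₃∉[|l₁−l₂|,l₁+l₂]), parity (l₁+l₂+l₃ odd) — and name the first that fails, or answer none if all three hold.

Σmᵢ = 0  ✓
l₃∈[|l₁−l₂|,l₁+l₂]=[5,9], have l₃=1  ✗
Σlᵢ = 10 ⇒ even

triangle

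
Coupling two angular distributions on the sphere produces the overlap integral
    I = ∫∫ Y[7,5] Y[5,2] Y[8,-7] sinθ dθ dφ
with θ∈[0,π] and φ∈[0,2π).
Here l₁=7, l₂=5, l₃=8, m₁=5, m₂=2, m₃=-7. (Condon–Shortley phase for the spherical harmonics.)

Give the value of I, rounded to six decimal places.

0.018143

Checks pass: Σm=0; 20 even; l₃=8∈[2,12].
(2·7+1)(2·5+1)(2·8+1) = 2805
Δ: 4! 10! 6! / 21! → 1/814773960
sum: t=0:+1/87091200 t=1:−1/4976640 t=2:+1/2073600 t=3:−1/4976640 t=4:+1/87091200 = 1/9676800
3j²(7 5 8; 0 0 0) = Δ·Π!·Σ² = 360/46189  (sign +1)
sum: t=1:−1/1567641600 t=2:+1/1741824000 = -1/15676416000
3j²(7 5 8; 5 2 -7) = Δ·Π!·Σ² = 11/58140  (sign +1)
combine: 4πI² = 2805·360/46189·11/58140 = 330/79781
take √, sign +1: I = 0.01814272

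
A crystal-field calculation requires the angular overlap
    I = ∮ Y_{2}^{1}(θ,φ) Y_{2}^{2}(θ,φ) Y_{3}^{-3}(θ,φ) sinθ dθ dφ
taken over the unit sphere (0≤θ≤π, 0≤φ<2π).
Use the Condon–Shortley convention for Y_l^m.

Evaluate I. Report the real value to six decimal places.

0.000000

l₁+l₂+l₃=7 is odd: 3j(l;000)=0 ⇒ I=0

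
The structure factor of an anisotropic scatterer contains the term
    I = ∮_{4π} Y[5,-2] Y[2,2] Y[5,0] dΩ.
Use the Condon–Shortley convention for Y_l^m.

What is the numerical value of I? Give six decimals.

-0.191372

m-sum 0 ✓  L=12 even ✓  3≤5≤7 ✓
Π(2lᵢ+1) = 11×5×11 = 605
triangle coeff Δ(5,2,5) = 1/38610
Σ_t [0,2]: t=0:+1/2880 t=1:−1/576 t=2:+1/2880 = -1/960
(3j)²=10/429 [(5 2 5; 0 0 0)], sign=+1
Σ_t [2,2]: t=2:+1/2880 = 1/2880
(3j)²=14/429 [(5 2 5; -2 2 0)], sign=-1
⇒ 4πI² = 700/1521
I = (-1)√(700/1521/(4π)) = -0.19137248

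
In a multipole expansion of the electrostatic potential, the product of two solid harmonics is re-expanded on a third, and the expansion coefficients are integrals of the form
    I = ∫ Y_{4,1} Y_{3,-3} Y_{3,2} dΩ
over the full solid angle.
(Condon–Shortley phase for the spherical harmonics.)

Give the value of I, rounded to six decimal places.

Rules hold: Σm=0, L=10 even, 1≤3≤7.
N = 9·7·7 = 441
Δ = 4!·4!·2!/11! = 1/34650
Racah Σ t=1..3: t=1:−1/72 t=2:+1/16 t=3:−1/72 = 5/144
⇒ 3j(4 3 3; 0 0 0)² = 2/77, sgn -1
Racah Σ t=0..0: t=0:+1/288 = 1/288
⇒ 3j(4 3 3; 1 -3 2)² = 5/231, sgn -1
4πI² = N·(3j₀)²·(3jₘ)² = 30/121
I = +1·√(0.247934/4π) = 0.14046335

0.140463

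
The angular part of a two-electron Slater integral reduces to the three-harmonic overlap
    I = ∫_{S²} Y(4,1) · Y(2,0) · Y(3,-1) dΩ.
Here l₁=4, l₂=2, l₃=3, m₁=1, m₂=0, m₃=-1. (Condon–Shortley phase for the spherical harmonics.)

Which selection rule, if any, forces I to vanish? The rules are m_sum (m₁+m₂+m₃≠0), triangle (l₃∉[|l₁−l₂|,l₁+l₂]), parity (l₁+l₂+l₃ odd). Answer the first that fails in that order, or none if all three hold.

parity

Σmᵢ = 0  ✓
l₃∈[|l₁−l₂|,l₁+l₂]=[2,6], have l₃=3  ✓
Σlᵢ = 9 ⇒ odd  ✗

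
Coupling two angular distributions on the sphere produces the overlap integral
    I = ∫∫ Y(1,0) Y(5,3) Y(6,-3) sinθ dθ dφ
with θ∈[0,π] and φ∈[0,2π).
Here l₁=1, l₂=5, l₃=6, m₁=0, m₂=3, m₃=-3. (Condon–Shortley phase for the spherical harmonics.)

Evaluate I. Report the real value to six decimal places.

m-sum 0 ✓  L=12 even ✓  4≤6≤6 ✓
Π(2lᵢ+1) = 3×11×13 = 429
triangle coeff Δ(1,5,6) = 1/858
Σ_t [0,0]: t=0:+1/14400 = 1/14400
(3j)²=6/143 [(1 5 6; 0 0 0)], sign=+1
Σ_t [0,0]: t=0:+1/80640 = 1/80640
(3j)²=9/286 [(1 5 6; 0 3 -3)], sign=-1
⇒ 4πI² = 81/143
I = (-1)√(81/143/(4π)) = -0.21230956

-0.212310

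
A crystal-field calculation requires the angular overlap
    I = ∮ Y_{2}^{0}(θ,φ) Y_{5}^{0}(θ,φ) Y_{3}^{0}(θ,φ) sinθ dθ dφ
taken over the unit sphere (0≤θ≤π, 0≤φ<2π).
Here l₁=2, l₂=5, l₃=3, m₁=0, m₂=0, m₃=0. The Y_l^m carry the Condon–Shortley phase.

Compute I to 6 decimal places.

Rules hold: Σm=0, L=10 even, 3≤3≤7.
N = 5·11·7 = 385
Δ = 4!·0!·6!/11! = 1/2310
Racah Σ t=2..2: t=2:+1/144 = 1/144
⇒ 3j(2 5 3; 0 0 0)² = 10/231, sgn -1
(m-triple is (0,0,0) — same symbol as above.)
4πI² = N·(3j₀)²·(3jₘ)² = 500/693
I = +1·√(0.721501/4π) = 0.23961470

0.239615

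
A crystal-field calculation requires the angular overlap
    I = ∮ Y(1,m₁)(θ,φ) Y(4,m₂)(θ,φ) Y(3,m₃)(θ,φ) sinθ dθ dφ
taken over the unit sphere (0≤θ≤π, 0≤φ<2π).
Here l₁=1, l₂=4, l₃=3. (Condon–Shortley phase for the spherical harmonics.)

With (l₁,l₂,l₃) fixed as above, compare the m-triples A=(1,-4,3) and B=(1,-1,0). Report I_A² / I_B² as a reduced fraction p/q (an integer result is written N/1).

Same 1,4,3: normalisation and zero-m 3j drop out of the ratio.
A: Δ: 2! 0! 6! / 9! → 1/252; sum: t=0:+1/1440 = 1/1440; 3j²(1 4 3; 1 -4 3) = Δ·Π!·Σ² = 1/9  (sign +1)
B: Δ: 2! 0! 6! / 9! → 1/252; sum: t=0:+1/72 = 1/72; 3j²(1 4 3; 1 -1 0) = Δ·Π!·Σ² = 5/126  (sign -1)
I_A²/I_B² = (1/9)/(5/126) = 14/5

14/5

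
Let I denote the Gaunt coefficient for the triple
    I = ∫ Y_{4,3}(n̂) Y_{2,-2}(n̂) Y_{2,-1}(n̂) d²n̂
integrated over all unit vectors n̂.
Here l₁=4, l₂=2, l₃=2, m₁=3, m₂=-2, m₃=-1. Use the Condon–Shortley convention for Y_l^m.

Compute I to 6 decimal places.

Rules hold: Σm=0, L=8 even, 2≤2≤6.
N = 9·5·5 = 225
Δ = 4!·4!·0!/9! = 1/630
Racah Σ t=2..2: t=2:+1/16 = 1/16
⇒ 3j(4 2 2; 0 0 0)² = 2/35, sgn +1
Racah Σ t=0..0: t=0:+1/144 = 1/144
⇒ 3j(4 2 2; 3 -2 -1)² = 1/18, sgn -1
4πI² = N·(3j₀)²·(3jₘ)² = 5/7
I = -1·√(0.714286/4π) = -0.23841361

-0.238414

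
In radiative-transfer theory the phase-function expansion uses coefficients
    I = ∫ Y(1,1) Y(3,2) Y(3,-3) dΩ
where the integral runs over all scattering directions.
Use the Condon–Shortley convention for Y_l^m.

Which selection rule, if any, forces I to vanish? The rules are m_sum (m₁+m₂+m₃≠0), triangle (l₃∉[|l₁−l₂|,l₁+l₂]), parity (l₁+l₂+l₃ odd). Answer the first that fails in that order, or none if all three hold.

parity

Σmᵢ = 0  ✓
l₃∈[|l₁−l₂|,l₁+l₂]=[2,4], have l₃=3  ✓
Σlᵢ = 7 ⇒ odd  ✗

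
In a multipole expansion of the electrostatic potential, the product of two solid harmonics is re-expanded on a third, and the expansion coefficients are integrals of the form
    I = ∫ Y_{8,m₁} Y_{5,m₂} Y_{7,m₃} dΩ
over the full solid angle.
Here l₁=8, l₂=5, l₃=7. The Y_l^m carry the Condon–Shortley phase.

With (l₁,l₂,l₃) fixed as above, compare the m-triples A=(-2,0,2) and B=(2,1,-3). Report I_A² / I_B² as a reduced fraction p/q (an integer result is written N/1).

l's match ⇒ only the (l;m) 3-j factors differ between A and B.
A: triangle coeff Δ(8,5,7) = 1/814773960; Σ_t [1,5]: t=1:−1/1045094400 t=2:+1/23224320 t=3:−1/4354560 t=4:+1/4976640 t=5:−1/41472000 = -1/93312000; (3j)²=32/138567 [(8 5 7; -2 0 2)], sign=+1
B: triangle coeff Δ(8,5,7) = 1/814773960; Σ_t [2,6]: t=2:+1/19906560 t=3:−1/6531840 t=4:+1/15482880 t=5:−1/261273600 t=6:+1/62705664000 = -377/8957952000; (3j)²=10933/1279080 [(8 5 7; 2 1 -3)], sign=-1
I_A²/I_B² = (32/138567)/(10933/1279080) = 3840/142129

3840/142129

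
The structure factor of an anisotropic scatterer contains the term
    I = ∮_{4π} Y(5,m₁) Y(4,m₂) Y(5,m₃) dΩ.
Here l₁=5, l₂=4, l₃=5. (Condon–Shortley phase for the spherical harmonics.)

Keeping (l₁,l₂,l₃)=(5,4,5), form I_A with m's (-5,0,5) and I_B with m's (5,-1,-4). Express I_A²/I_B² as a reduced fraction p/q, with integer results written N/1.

l's match ⇒ only the (l;m) 3-j factors differ between A and B.
A: triangle coeff Δ(5,4,5) = 1/3153150; Σ_t [4,4]: t=4:+1/414720 = 1/414720; (3j)²=2/143 [(5 4 5; -5 0 5)], sign=+1
B: triangle coeff Δ(5,4,5) = 1/3153150; Σ_t [0,0]: t=0:+1/103680 = 1/103680; (3j)²=4/143 [(5 4 5; 5 -1 -4)], sign=-1
I_A²/I_B² = (2/143)/(4/143) = 1/2

1/2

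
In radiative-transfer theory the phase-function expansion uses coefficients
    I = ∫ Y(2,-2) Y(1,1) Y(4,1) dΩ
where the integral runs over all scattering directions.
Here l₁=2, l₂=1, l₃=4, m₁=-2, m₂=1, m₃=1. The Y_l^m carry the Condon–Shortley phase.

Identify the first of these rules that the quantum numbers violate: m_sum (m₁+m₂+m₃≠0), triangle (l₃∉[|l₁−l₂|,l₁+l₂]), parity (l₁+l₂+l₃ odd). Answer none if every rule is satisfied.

triangle

m₁+m₂+m₃ = -2 + 1 + 1 = 0  ✓
triangle: |2−1|=1 ≤ l₃=4 ≤ 2+1=3  ✗
parity: l₁+l₂+l₃ = 7 is odd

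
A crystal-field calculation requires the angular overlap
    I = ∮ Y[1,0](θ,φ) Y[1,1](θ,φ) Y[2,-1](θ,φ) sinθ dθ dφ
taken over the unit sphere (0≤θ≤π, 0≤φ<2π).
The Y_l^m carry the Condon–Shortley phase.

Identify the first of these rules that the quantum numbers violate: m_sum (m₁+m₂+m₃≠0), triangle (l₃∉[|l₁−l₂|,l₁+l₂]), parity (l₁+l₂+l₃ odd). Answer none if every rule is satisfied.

none

azimuthal sum: 0 + 1 − 1 = 0  ✓
0 ≤ 2 ≤ 2 (triangle on l)  ✓
L = 1 + 1 + 2 = 4 (even)  ✓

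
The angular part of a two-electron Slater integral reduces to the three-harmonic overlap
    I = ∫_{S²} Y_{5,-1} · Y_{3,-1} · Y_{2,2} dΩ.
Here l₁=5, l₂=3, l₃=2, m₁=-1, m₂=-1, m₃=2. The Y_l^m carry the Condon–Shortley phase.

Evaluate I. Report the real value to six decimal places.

m-sum 0 ✓  L=10 even ✓  2≤2≤8 ✓
Π(2lᵢ+1) = 11×7×5 = 385
triangle coeff Δ(5,3,2) = 1/2310
Σ_t [3,3]: t=3:−1/144 = -1/144
(3j)²=10/231 [(5 3 2; 0 0 0)], sign=-1
Σ_t [2,2]: t=2:+1/1152 = 1/1152
(3j)²=1/154 [(5 3 2; -1 -1 2)], sign=+1
⇒ 4πI² = 25/231
I = (-1)√(25/231/(4π)) = -0.09280237

-0.092802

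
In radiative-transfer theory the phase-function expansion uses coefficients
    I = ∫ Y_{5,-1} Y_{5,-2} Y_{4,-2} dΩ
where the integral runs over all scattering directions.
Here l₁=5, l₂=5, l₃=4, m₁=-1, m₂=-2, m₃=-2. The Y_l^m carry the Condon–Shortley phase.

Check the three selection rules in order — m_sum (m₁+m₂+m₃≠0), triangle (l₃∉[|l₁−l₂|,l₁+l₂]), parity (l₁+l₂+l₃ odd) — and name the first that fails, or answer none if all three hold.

m_sum

Σmᵢ = -5  ✗
l₃∈[|l₁−l₂|,l₁+l₂]=[0,10], have l₃=4
Σlᵢ = 14 ⇒ even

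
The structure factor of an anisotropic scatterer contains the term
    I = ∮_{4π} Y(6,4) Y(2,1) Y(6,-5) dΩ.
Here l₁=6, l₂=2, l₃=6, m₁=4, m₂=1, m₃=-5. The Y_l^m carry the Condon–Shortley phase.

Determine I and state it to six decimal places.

Rules hold: Σm=0, L=14 even, 4≤6≤8.
N = 13·5·13 = 845
Δ = 2!·10!·2!/15! = 1/90090
Racah Σ t=0..2: t=0:+1/69120 t=1:−1/14400 t=2:+1/69120 = -7/172800
⇒ 3j(6 2 6; 0 0 0)² = 14/715, sgn -1
Racah Σ t=1..2: t=1:−1/725760 t=2:+1/7257600 = -1/806400
⇒ 3j(6 2 6; 4 1 -5)² = 27/910, sgn +1
4πI² = N·(3j₀)²·(3jₘ)² = 27/55
I = -1·√(0.490909/4π) = -0.19764945

-0.197649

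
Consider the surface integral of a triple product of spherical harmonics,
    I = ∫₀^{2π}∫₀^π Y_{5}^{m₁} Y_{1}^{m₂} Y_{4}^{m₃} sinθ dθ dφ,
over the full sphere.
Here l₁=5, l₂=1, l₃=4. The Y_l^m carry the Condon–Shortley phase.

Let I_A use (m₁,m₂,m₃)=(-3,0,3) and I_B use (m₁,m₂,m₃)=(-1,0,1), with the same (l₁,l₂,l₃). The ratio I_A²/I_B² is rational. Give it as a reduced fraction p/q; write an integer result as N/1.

l's match ⇒ only the (l;m) 3-j factors differ between A and B.
A: triangle coeff Δ(5,1,4) = 1/495; Σ_t [1,1]: t=1:−1/5040 = -1/5040; (3j)²=16/495 [(5 1 4; -3 0 3)], sign=+1
B: triangle coeff Δ(5,1,4) = 1/495; Σ_t [1,1]: t=1:−1/720 = -1/720; (3j)²=8/165 [(5 1 4; -1 0 1)], sign=+1
I_A²/I_B² = (16/495)/(8/165) = 2/3

2/3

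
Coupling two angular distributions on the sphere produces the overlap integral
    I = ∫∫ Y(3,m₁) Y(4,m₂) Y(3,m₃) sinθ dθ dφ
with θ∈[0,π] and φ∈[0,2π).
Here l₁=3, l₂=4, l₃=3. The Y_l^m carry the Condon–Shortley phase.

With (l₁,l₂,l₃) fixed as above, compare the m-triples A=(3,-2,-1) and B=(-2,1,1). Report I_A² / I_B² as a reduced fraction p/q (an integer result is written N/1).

27/16

Shared (l₁,l₂,l₃)=(3,4,3): N and (l;000)² cancel in I_A²/I_B².
A: Δ = 4!·2!·4!/11! = 1/34650; Racah Σ t=0..0: t=0:+1/192 = 1/192; ⇒ 3j(3 4 3; 3 -2 -1)² = 3/77, sgn +1
B: Δ = 4!·2!·4!/11! = 1/34650; Racah Σ t=3..4: t=3:−1/48 t=4:+1/144 = -1/72; ⇒ 3j(3 4 3; -2 1 1)² = 16/693, sgn -1
I_A²/I_B² = (3/77)/(16/693) = 27/16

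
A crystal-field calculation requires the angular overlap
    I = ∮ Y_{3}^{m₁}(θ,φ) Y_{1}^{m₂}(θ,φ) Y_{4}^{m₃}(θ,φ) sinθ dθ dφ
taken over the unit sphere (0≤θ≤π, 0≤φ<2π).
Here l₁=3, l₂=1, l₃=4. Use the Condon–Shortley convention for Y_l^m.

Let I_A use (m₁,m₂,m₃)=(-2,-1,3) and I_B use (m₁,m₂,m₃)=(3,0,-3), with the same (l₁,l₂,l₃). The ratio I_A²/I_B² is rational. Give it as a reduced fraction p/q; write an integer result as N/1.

Same 3,1,4: normalisation and zero-m 3j drop out of the ratio.
A: Δ: 0! 6! 2! / 9! → 1/252; sum: t=0:+1/240 = 1/240; 3j²(3 1 4; -2 -1 3) = Δ·Π!·Σ² = 1/12  (sign -1)
B: Δ: 0! 6! 2! / 9! → 1/252; sum: t=0:+1/720 = 1/720; 3j²(3 1 4; 3 0 -3) = Δ·Π!·Σ² = 1/36  (sign -1)
I_A²/I_B² = (1/12)/(1/36) = 3/1

3/1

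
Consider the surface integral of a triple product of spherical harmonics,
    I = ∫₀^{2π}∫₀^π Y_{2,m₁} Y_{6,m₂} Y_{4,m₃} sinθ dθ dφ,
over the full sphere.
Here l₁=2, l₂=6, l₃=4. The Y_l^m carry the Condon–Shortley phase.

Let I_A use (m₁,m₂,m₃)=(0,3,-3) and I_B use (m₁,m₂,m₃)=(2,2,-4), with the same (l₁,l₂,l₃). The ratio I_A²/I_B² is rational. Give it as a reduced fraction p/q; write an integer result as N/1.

Same 2,6,4: normalisation and zero-m 3j drop out of the ratio.
A: Δ: 4! 0! 8! / 13! → 1/6435; sum: t=2:+1/20160 = 1/20160; 3j²(2 6 4; 0 3 -3) = Δ·Π!·Σ² = 12/715  (sign -1)
B: Δ: 4! 0! 8! / 13! → 1/6435; sum: t=0:+1/967680 = 1/967680; 3j²(2 6 4; 2 2 -4) = Δ·Π!·Σ² = 1/6435  (sign +1)
I_A²/I_B² = (12/715)/(1/6435) = 108/1

108/1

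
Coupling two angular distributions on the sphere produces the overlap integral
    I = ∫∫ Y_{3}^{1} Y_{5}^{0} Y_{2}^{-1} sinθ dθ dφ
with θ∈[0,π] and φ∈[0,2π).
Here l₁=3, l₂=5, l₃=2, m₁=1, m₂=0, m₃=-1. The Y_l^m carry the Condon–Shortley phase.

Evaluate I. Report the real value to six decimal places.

0.169433

Rules hold: Σm=0, L=10 even, 2≤2≤8.
N = 7·11·5 = 385
Δ = 6!·0!·4!/11! = 1/2310
Racah Σ t=3..3: t=3:−1/144 = -1/144
⇒ 3j(3 5 2; 0 0 0)² = 10/231, sgn -1
Racah Σ t=2..2: t=2:+1/288 = 1/288
⇒ 3j(3 5 2; 1 0 -1)² = 5/231, sgn -1
4πI² = N·(3j₀)²·(3jₘ)² = 250/693
I = +1·√(0.36075/4π) = 0.16943318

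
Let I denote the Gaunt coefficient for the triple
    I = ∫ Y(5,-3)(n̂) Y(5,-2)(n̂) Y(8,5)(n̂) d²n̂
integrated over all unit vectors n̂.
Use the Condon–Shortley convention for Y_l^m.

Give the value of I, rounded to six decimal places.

Rules hold: Σm=0, L=18 even, 0≤8≤10.
N = 11·11·17 = 2057
Δ = 2!·8!·8!/19! = 1/37413090
Racah Σ t=0..2: t=0:+1/1036800 t=1:−1/331776 t=2:+1/1036800 = -1/921600
⇒ 3j(5 5 8; 0 0 0)² = 490/46189, sgn -1
Racah Σ t=0..2: t=0:+1/58060800 t=1:−1/7257600 t=2:+1/14515200 = -1/19353600
⇒ 3j(5 5 8; -3 -2 5)² = 21/3230, sgn +1
4πI² = N·(3j₀)²·(3jₘ)² = 11319/79781
I = -1·√(0.141876/4π) = -0.10625500

-0.106255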